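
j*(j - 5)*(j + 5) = j^3 - 25*j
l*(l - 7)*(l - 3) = l^3 - 10*l^2 + 21*l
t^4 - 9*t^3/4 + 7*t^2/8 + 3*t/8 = t*(t - 3/2)*(t - 1)*(t + 1/4)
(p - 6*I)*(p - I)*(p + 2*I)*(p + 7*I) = p^4 + 2*I*p^3 + 43*p^2 + 44*I*p + 84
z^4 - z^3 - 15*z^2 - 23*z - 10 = (z - 5)*(z + 1)^2*(z + 2)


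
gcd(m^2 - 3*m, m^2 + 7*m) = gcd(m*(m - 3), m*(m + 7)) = m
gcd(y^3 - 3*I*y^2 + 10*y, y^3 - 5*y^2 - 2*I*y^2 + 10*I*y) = y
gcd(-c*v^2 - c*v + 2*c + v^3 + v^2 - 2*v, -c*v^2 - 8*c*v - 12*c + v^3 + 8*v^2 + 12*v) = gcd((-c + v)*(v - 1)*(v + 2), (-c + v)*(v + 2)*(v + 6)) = -c*v - 2*c + v^2 + 2*v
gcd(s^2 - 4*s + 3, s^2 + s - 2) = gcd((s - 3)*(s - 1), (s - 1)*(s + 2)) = s - 1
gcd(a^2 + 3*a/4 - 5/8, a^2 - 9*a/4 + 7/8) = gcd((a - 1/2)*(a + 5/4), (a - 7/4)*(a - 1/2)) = a - 1/2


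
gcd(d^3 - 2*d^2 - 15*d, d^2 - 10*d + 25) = d - 5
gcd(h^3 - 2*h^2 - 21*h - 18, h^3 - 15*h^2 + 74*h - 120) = h - 6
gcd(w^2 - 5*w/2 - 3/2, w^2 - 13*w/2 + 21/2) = w - 3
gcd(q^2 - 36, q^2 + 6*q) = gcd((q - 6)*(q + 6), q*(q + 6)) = q + 6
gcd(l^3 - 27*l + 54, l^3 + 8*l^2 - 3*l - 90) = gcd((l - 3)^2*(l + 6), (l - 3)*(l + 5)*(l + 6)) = l^2 + 3*l - 18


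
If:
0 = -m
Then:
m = 0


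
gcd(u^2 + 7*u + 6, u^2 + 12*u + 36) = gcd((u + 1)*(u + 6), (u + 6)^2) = u + 6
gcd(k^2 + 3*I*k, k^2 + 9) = k + 3*I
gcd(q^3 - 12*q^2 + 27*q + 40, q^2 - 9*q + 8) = q - 8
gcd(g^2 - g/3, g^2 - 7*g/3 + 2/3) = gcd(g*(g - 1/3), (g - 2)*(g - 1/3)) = g - 1/3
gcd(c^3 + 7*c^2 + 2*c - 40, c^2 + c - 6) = c - 2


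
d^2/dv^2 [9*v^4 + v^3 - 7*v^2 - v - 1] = 108*v^2 + 6*v - 14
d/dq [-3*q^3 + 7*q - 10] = 7 - 9*q^2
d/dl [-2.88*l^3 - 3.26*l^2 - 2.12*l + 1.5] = -8.64*l^2 - 6.52*l - 2.12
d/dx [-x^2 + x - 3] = 1 - 2*x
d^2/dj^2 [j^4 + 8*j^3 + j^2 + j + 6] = 12*j^2 + 48*j + 2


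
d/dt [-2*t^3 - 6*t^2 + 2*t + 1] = -6*t^2 - 12*t + 2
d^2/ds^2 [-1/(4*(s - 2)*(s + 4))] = (-(s - 2)^2 - (s - 2)*(s + 4) - (s + 4)^2)/(2*(s - 2)^3*(s + 4)^3)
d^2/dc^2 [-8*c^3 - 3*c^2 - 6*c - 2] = -48*c - 6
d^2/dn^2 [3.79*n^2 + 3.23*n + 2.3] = 7.58000000000000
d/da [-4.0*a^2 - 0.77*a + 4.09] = -8.0*a - 0.77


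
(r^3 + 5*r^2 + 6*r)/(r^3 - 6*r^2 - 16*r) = (r + 3)/(r - 8)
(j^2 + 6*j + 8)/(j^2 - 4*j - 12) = (j + 4)/(j - 6)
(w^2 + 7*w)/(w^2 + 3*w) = (w + 7)/(w + 3)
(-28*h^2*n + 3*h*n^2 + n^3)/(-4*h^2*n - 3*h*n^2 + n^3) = (7*h + n)/(h + n)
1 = 1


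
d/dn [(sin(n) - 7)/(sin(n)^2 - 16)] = (14*sin(n) + cos(n)^2 - 17)*cos(n)/(sin(n)^2 - 16)^2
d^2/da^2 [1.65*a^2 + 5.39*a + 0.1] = 3.30000000000000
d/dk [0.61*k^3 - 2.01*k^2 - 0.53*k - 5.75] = 1.83*k^2 - 4.02*k - 0.53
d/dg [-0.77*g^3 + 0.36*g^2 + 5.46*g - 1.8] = -2.31*g^2 + 0.72*g + 5.46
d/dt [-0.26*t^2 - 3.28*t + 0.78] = -0.52*t - 3.28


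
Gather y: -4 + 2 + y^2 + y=y^2 + y - 2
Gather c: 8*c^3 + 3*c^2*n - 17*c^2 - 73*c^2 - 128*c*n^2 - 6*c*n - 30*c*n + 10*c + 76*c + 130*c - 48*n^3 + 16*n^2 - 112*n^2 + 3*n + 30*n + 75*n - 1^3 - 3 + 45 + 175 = 8*c^3 + c^2*(3*n - 90) + c*(-128*n^2 - 36*n + 216) - 48*n^3 - 96*n^2 + 108*n + 216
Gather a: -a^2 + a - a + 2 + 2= 4 - a^2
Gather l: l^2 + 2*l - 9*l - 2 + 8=l^2 - 7*l + 6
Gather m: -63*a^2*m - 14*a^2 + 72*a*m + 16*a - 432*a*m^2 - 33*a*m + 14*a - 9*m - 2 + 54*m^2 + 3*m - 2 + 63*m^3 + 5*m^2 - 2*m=-14*a^2 + 30*a + 63*m^3 + m^2*(59 - 432*a) + m*(-63*a^2 + 39*a - 8) - 4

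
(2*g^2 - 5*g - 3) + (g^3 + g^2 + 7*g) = g^3 + 3*g^2 + 2*g - 3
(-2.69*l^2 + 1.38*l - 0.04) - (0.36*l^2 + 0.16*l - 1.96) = -3.05*l^2 + 1.22*l + 1.92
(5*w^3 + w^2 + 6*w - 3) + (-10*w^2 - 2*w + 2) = 5*w^3 - 9*w^2 + 4*w - 1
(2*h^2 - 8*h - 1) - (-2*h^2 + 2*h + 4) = 4*h^2 - 10*h - 5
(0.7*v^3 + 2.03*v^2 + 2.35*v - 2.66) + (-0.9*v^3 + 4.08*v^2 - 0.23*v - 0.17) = -0.2*v^3 + 6.11*v^2 + 2.12*v - 2.83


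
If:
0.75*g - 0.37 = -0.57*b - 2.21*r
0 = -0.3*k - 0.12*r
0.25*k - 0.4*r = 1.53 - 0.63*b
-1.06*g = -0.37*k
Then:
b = 2.11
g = 0.06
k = 0.16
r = -0.40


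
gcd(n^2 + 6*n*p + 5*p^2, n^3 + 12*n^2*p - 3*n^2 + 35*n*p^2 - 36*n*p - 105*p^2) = n + 5*p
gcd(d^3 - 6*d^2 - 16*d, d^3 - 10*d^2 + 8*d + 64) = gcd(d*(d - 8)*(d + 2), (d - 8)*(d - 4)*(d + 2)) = d^2 - 6*d - 16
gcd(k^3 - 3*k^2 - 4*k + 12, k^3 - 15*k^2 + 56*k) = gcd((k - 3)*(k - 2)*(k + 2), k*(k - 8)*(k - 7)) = 1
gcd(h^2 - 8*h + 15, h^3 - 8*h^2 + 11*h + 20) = h - 5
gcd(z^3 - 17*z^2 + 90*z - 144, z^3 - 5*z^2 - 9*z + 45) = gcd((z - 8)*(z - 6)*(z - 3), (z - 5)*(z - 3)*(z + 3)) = z - 3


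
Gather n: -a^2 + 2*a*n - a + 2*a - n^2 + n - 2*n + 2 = -a^2 + a - n^2 + n*(2*a - 1) + 2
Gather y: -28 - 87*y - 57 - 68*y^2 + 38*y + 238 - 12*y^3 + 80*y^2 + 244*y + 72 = -12*y^3 + 12*y^2 + 195*y + 225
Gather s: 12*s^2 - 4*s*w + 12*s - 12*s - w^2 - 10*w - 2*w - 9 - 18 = 12*s^2 - 4*s*w - w^2 - 12*w - 27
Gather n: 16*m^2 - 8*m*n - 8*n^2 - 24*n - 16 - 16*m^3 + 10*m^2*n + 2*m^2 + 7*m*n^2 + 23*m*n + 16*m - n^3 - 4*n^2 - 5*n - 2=-16*m^3 + 18*m^2 + 16*m - n^3 + n^2*(7*m - 12) + n*(10*m^2 + 15*m - 29) - 18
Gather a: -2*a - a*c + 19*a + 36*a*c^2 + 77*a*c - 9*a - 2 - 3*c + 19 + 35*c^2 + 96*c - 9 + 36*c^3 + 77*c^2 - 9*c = a*(36*c^2 + 76*c + 8) + 36*c^3 + 112*c^2 + 84*c + 8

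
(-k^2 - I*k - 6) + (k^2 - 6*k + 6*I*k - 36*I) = -6*k + 5*I*k - 6 - 36*I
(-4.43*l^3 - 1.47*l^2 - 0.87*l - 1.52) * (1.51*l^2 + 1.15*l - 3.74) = -6.6893*l^5 - 7.3142*l^4 + 13.564*l^3 + 2.2021*l^2 + 1.5058*l + 5.6848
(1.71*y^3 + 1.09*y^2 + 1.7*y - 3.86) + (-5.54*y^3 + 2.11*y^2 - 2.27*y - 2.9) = -3.83*y^3 + 3.2*y^2 - 0.57*y - 6.76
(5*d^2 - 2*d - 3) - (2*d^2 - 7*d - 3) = 3*d^2 + 5*d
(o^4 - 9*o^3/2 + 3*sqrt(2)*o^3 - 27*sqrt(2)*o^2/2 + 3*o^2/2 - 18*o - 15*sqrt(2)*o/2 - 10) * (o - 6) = o^5 - 21*o^4/2 + 3*sqrt(2)*o^4 - 63*sqrt(2)*o^3/2 + 57*o^3/2 - 27*o^2 + 147*sqrt(2)*o^2/2 + 45*sqrt(2)*o + 98*o + 60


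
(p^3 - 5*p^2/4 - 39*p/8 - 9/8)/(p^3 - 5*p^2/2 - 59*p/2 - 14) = (-8*p^3 + 10*p^2 + 39*p + 9)/(4*(-2*p^3 + 5*p^2 + 59*p + 28))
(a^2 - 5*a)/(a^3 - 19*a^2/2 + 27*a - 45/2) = 2*a/(2*a^2 - 9*a + 9)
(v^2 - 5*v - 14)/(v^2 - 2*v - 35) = (v + 2)/(v + 5)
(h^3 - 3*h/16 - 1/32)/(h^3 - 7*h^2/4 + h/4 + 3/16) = (4*h + 1)/(2*(2*h - 3))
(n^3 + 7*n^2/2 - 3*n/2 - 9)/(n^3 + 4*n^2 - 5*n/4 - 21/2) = 2*(n + 3)/(2*n + 7)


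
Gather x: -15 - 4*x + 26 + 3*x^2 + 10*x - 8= 3*x^2 + 6*x + 3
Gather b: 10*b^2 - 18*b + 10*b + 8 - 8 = 10*b^2 - 8*b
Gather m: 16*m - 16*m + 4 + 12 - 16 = 0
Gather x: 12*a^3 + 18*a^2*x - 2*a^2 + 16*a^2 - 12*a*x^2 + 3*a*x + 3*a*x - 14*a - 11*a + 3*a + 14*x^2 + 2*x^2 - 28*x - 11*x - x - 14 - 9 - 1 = 12*a^3 + 14*a^2 - 22*a + x^2*(16 - 12*a) + x*(18*a^2 + 6*a - 40) - 24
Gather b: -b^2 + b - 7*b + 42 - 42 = -b^2 - 6*b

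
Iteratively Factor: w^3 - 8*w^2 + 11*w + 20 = (w + 1)*(w^2 - 9*w + 20) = (w - 5)*(w + 1)*(w - 4)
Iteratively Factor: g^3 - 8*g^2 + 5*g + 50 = (g - 5)*(g^2 - 3*g - 10) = (g - 5)^2*(g + 2)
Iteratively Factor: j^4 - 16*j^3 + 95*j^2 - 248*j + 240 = (j - 4)*(j^3 - 12*j^2 + 47*j - 60) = (j - 4)^2*(j^2 - 8*j + 15) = (j - 5)*(j - 4)^2*(j - 3)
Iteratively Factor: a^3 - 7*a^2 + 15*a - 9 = (a - 1)*(a^2 - 6*a + 9) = (a - 3)*(a - 1)*(a - 3)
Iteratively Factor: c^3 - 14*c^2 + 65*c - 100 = (c - 4)*(c^2 - 10*c + 25) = (c - 5)*(c - 4)*(c - 5)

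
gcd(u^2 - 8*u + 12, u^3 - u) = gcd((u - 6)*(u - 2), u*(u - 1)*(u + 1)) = 1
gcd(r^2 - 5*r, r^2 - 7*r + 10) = r - 5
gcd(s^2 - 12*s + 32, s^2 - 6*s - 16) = s - 8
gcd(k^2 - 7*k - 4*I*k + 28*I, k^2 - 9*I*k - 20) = k - 4*I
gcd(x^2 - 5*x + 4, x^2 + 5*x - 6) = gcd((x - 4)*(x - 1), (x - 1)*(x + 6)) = x - 1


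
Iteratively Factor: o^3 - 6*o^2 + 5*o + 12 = (o - 3)*(o^2 - 3*o - 4) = (o - 3)*(o + 1)*(o - 4)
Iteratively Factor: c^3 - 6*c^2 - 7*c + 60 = (c + 3)*(c^2 - 9*c + 20) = (c - 4)*(c + 3)*(c - 5)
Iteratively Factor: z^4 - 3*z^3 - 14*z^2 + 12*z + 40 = (z - 5)*(z^3 + 2*z^2 - 4*z - 8) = (z - 5)*(z - 2)*(z^2 + 4*z + 4) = (z - 5)*(z - 2)*(z + 2)*(z + 2)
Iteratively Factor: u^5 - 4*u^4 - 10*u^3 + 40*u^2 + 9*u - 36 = (u + 3)*(u^4 - 7*u^3 + 11*u^2 + 7*u - 12) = (u - 3)*(u + 3)*(u^3 - 4*u^2 - u + 4) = (u - 4)*(u - 3)*(u + 3)*(u^2 - 1) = (u - 4)*(u - 3)*(u - 1)*(u + 3)*(u + 1)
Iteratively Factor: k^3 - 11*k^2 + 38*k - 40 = (k - 2)*(k^2 - 9*k + 20) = (k - 5)*(k - 2)*(k - 4)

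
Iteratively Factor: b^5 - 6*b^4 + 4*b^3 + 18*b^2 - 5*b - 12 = (b + 1)*(b^4 - 7*b^3 + 11*b^2 + 7*b - 12) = (b - 3)*(b + 1)*(b^3 - 4*b^2 - b + 4) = (b - 3)*(b - 1)*(b + 1)*(b^2 - 3*b - 4) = (b - 4)*(b - 3)*(b - 1)*(b + 1)*(b + 1)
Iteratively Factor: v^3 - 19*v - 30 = (v + 2)*(v^2 - 2*v - 15) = (v - 5)*(v + 2)*(v + 3)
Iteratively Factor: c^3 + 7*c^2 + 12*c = (c + 3)*(c^2 + 4*c) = (c + 3)*(c + 4)*(c)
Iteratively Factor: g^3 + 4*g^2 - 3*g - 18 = (g + 3)*(g^2 + g - 6) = (g - 2)*(g + 3)*(g + 3)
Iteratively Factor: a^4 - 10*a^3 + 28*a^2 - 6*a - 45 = (a - 5)*(a^3 - 5*a^2 + 3*a + 9) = (a - 5)*(a - 3)*(a^2 - 2*a - 3) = (a - 5)*(a - 3)*(a + 1)*(a - 3)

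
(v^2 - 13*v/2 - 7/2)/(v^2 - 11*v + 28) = (v + 1/2)/(v - 4)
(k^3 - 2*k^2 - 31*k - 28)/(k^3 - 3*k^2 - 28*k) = (k + 1)/k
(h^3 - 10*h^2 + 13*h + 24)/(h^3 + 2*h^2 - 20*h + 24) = (h^3 - 10*h^2 + 13*h + 24)/(h^3 + 2*h^2 - 20*h + 24)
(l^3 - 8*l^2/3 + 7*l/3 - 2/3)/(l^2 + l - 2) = (3*l^2 - 5*l + 2)/(3*(l + 2))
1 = 1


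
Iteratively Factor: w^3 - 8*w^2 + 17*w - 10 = (w - 5)*(w^2 - 3*w + 2) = (w - 5)*(w - 1)*(w - 2)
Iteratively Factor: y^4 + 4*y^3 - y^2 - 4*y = (y)*(y^3 + 4*y^2 - y - 4) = y*(y + 4)*(y^2 - 1) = y*(y + 1)*(y + 4)*(y - 1)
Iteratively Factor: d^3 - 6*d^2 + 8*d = (d)*(d^2 - 6*d + 8) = d*(d - 4)*(d - 2)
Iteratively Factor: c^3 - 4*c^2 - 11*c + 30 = (c + 3)*(c^2 - 7*c + 10) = (c - 2)*(c + 3)*(c - 5)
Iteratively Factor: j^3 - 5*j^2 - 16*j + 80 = (j - 4)*(j^2 - j - 20) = (j - 4)*(j + 4)*(j - 5)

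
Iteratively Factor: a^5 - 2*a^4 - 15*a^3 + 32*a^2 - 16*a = (a - 4)*(a^4 + 2*a^3 - 7*a^2 + 4*a) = (a - 4)*(a - 1)*(a^3 + 3*a^2 - 4*a) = (a - 4)*(a - 1)*(a + 4)*(a^2 - a) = (a - 4)*(a - 1)^2*(a + 4)*(a)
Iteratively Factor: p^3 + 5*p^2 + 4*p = (p + 1)*(p^2 + 4*p) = p*(p + 1)*(p + 4)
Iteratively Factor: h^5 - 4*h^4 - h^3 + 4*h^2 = (h)*(h^4 - 4*h^3 - h^2 + 4*h) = h^2*(h^3 - 4*h^2 - h + 4) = h^2*(h - 1)*(h^2 - 3*h - 4) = h^2*(h - 4)*(h - 1)*(h + 1)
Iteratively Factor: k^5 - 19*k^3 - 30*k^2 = (k + 3)*(k^4 - 3*k^3 - 10*k^2) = k*(k + 3)*(k^3 - 3*k^2 - 10*k) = k*(k + 2)*(k + 3)*(k^2 - 5*k) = k*(k - 5)*(k + 2)*(k + 3)*(k)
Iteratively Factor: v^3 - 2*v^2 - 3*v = (v + 1)*(v^2 - 3*v) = v*(v + 1)*(v - 3)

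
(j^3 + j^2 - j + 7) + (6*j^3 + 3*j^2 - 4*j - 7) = 7*j^3 + 4*j^2 - 5*j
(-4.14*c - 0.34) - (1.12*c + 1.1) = -5.26*c - 1.44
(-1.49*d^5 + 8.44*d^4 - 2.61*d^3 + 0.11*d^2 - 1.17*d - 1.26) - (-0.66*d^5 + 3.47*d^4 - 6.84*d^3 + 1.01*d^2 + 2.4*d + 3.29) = -0.83*d^5 + 4.97*d^4 + 4.23*d^3 - 0.9*d^2 - 3.57*d - 4.55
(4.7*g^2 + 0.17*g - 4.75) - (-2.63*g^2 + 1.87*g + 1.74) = 7.33*g^2 - 1.7*g - 6.49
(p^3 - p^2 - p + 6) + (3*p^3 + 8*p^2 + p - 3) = 4*p^3 + 7*p^2 + 3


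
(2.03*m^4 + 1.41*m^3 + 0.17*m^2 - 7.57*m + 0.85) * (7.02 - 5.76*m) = -11.6928*m^5 + 6.129*m^4 + 8.919*m^3 + 44.7966*m^2 - 58.0374*m + 5.967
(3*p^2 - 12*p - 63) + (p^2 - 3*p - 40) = 4*p^2 - 15*p - 103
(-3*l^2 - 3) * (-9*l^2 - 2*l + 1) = 27*l^4 + 6*l^3 + 24*l^2 + 6*l - 3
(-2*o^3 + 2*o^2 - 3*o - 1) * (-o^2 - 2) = 2*o^5 - 2*o^4 + 7*o^3 - 3*o^2 + 6*o + 2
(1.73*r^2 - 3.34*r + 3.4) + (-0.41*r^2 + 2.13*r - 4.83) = 1.32*r^2 - 1.21*r - 1.43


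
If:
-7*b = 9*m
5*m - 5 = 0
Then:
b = -9/7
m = 1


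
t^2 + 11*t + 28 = (t + 4)*(t + 7)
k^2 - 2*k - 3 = (k - 3)*(k + 1)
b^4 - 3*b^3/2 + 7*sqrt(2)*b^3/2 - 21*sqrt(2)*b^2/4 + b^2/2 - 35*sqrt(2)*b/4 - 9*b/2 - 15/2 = (b - 5/2)*(b + 1)*(b + sqrt(2)/2)*(b + 3*sqrt(2))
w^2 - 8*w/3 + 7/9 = (w - 7/3)*(w - 1/3)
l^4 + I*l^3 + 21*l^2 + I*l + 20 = (l - 4*I)*(l - I)*(l + I)*(l + 5*I)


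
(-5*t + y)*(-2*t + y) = 10*t^2 - 7*t*y + y^2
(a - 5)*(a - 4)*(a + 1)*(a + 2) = a^4 - 6*a^3 - 5*a^2 + 42*a + 40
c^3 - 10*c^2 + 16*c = c*(c - 8)*(c - 2)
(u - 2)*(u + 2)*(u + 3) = u^3 + 3*u^2 - 4*u - 12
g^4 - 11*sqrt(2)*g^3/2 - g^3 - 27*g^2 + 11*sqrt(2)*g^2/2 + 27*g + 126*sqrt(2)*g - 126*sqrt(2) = (g - 1)*(g - 6*sqrt(2))*(g - 3*sqrt(2))*(g + 7*sqrt(2)/2)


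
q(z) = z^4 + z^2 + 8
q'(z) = 4*z^3 + 2*z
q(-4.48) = 430.89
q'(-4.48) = -368.62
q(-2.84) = 81.12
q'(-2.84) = -97.31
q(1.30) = 12.55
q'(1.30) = 11.39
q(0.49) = 8.30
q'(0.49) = 1.45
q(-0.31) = 8.11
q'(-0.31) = -0.74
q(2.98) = 95.74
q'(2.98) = 111.81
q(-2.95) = 92.44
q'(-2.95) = -108.59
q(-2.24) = 38.19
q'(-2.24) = -49.44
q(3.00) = 98.00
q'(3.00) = 114.00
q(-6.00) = 1340.00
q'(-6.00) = -876.00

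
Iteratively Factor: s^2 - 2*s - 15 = (s + 3)*(s - 5)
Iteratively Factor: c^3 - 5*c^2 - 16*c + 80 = (c - 5)*(c^2 - 16) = (c - 5)*(c - 4)*(c + 4)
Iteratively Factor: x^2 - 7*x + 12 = (x - 3)*(x - 4)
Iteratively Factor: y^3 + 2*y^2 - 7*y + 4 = (y - 1)*(y^2 + 3*y - 4) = (y - 1)*(y + 4)*(y - 1)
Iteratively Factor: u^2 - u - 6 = (u + 2)*(u - 3)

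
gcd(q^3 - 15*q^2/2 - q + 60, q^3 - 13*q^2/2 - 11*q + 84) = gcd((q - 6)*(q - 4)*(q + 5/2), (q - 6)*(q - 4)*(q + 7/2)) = q^2 - 10*q + 24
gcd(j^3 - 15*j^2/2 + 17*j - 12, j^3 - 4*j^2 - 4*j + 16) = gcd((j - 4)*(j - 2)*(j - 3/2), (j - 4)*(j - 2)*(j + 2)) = j^2 - 6*j + 8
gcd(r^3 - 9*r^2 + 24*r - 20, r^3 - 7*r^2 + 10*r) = r^2 - 7*r + 10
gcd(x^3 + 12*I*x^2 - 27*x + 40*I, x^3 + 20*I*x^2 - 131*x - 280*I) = x^2 + 13*I*x - 40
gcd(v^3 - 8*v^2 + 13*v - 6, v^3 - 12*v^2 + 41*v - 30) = v^2 - 7*v + 6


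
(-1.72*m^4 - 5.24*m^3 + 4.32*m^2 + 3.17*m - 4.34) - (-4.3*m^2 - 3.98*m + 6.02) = -1.72*m^4 - 5.24*m^3 + 8.62*m^2 + 7.15*m - 10.36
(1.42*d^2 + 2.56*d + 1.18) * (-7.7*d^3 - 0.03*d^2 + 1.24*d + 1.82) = -10.934*d^5 - 19.7546*d^4 - 7.402*d^3 + 5.7234*d^2 + 6.1224*d + 2.1476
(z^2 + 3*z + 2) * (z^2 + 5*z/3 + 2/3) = z^4 + 14*z^3/3 + 23*z^2/3 + 16*z/3 + 4/3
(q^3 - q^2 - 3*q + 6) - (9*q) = q^3 - q^2 - 12*q + 6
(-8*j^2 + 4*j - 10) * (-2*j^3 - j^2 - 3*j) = 16*j^5 + 40*j^3 - 2*j^2 + 30*j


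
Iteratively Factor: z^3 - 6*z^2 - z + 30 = (z - 5)*(z^2 - z - 6) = (z - 5)*(z + 2)*(z - 3)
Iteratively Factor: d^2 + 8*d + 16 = (d + 4)*(d + 4)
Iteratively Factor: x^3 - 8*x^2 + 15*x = (x - 3)*(x^2 - 5*x) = x*(x - 3)*(x - 5)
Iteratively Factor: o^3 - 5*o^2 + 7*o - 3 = (o - 1)*(o^2 - 4*o + 3) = (o - 1)^2*(o - 3)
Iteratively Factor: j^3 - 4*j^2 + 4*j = (j - 2)*(j^2 - 2*j) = (j - 2)^2*(j)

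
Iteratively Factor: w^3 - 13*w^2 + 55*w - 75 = (w - 5)*(w^2 - 8*w + 15) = (w - 5)*(w - 3)*(w - 5)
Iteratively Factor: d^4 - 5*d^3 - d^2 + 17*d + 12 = (d - 4)*(d^3 - d^2 - 5*d - 3) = (d - 4)*(d - 3)*(d^2 + 2*d + 1) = (d - 4)*(d - 3)*(d + 1)*(d + 1)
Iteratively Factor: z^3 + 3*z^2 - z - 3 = (z - 1)*(z^2 + 4*z + 3) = (z - 1)*(z + 3)*(z + 1)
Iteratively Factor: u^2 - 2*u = (u)*(u - 2)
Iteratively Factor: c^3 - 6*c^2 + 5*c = (c)*(c^2 - 6*c + 5) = c*(c - 5)*(c - 1)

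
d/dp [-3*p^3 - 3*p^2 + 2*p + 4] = -9*p^2 - 6*p + 2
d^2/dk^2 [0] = 0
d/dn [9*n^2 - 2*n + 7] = 18*n - 2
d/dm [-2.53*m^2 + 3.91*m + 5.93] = 3.91 - 5.06*m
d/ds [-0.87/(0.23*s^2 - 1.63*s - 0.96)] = (0.4002*s - 1.4181)/(-0.23*s^2 + 1.63*s + 0.96)^2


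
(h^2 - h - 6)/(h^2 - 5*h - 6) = (-h^2 + h + 6)/(-h^2 + 5*h + 6)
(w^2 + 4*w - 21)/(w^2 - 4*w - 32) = (-w^2 - 4*w + 21)/(-w^2 + 4*w + 32)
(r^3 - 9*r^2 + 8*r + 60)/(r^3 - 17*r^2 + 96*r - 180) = (r + 2)/(r - 6)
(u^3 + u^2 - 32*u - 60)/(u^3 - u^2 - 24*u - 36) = (u + 5)/(u + 3)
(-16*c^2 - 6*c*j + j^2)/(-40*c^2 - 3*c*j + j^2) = (2*c + j)/(5*c + j)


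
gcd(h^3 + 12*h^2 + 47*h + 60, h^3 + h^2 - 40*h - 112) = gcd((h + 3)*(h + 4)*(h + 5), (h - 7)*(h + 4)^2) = h + 4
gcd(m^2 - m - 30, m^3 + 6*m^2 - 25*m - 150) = m + 5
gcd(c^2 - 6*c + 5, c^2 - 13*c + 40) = c - 5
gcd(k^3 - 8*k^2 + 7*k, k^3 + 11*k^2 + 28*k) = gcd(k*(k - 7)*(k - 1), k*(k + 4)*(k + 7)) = k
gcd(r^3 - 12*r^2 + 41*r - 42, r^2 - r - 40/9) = 1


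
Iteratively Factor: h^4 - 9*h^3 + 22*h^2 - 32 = (h - 4)*(h^3 - 5*h^2 + 2*h + 8) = (h - 4)*(h - 2)*(h^2 - 3*h - 4) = (h - 4)*(h - 2)*(h + 1)*(h - 4)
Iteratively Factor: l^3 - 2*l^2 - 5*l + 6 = (l + 2)*(l^2 - 4*l + 3) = (l - 1)*(l + 2)*(l - 3)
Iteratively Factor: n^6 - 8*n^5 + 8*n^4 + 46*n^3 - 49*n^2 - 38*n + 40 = (n + 2)*(n^5 - 10*n^4 + 28*n^3 - 10*n^2 - 29*n + 20) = (n - 5)*(n + 2)*(n^4 - 5*n^3 + 3*n^2 + 5*n - 4) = (n - 5)*(n - 1)*(n + 2)*(n^3 - 4*n^2 - n + 4) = (n - 5)*(n - 4)*(n - 1)*(n + 2)*(n^2 - 1) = (n - 5)*(n - 4)*(n - 1)^2*(n + 2)*(n + 1)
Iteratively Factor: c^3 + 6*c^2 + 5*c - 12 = (c - 1)*(c^2 + 7*c + 12) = (c - 1)*(c + 4)*(c + 3)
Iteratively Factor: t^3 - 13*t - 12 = (t - 4)*(t^2 + 4*t + 3) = (t - 4)*(t + 1)*(t + 3)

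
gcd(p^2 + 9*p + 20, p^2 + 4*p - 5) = p + 5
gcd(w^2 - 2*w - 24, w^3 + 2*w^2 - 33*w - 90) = w - 6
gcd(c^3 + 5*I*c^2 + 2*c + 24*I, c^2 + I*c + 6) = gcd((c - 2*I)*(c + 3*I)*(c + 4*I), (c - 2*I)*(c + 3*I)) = c^2 + I*c + 6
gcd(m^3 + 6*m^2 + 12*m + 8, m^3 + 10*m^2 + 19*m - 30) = 1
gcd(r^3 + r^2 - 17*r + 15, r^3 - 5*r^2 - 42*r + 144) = r - 3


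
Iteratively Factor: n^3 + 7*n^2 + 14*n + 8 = (n + 1)*(n^2 + 6*n + 8) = (n + 1)*(n + 4)*(n + 2)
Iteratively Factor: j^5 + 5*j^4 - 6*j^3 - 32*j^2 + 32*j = (j + 4)*(j^4 + j^3 - 10*j^2 + 8*j) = (j - 1)*(j + 4)*(j^3 + 2*j^2 - 8*j) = (j - 2)*(j - 1)*(j + 4)*(j^2 + 4*j) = j*(j - 2)*(j - 1)*(j + 4)*(j + 4)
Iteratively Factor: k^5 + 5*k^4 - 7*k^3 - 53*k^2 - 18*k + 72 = (k - 1)*(k^4 + 6*k^3 - k^2 - 54*k - 72) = (k - 1)*(k + 2)*(k^3 + 4*k^2 - 9*k - 36) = (k - 1)*(k + 2)*(k + 3)*(k^2 + k - 12) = (k - 3)*(k - 1)*(k + 2)*(k + 3)*(k + 4)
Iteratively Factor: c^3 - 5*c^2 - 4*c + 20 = (c - 2)*(c^2 - 3*c - 10) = (c - 5)*(c - 2)*(c + 2)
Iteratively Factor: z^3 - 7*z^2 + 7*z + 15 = (z + 1)*(z^2 - 8*z + 15) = (z - 3)*(z + 1)*(z - 5)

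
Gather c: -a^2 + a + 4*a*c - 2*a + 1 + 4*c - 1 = -a^2 - a + c*(4*a + 4)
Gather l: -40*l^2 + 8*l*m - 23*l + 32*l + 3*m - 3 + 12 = -40*l^2 + l*(8*m + 9) + 3*m + 9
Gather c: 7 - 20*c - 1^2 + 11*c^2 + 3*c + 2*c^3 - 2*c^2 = 2*c^3 + 9*c^2 - 17*c + 6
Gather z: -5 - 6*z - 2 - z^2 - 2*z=-z^2 - 8*z - 7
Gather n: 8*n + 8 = 8*n + 8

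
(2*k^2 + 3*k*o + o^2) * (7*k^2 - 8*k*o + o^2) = 14*k^4 + 5*k^3*o - 15*k^2*o^2 - 5*k*o^3 + o^4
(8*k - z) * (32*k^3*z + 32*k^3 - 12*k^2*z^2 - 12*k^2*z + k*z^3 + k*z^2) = 256*k^4*z + 256*k^4 - 128*k^3*z^2 - 128*k^3*z + 20*k^2*z^3 + 20*k^2*z^2 - k*z^4 - k*z^3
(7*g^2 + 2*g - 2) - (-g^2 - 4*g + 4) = 8*g^2 + 6*g - 6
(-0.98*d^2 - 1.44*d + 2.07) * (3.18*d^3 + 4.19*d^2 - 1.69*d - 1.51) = -3.1164*d^5 - 8.6854*d^4 + 2.2052*d^3 + 12.5867*d^2 - 1.3239*d - 3.1257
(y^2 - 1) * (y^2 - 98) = y^4 - 99*y^2 + 98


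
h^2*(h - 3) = h^3 - 3*h^2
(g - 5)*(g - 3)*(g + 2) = g^3 - 6*g^2 - g + 30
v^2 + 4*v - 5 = (v - 1)*(v + 5)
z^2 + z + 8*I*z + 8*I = (z + 1)*(z + 8*I)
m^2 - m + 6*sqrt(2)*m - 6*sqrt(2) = (m - 1)*(m + 6*sqrt(2))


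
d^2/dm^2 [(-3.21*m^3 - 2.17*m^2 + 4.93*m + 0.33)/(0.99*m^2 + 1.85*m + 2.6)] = (3.5527136788005e-15*m^5 + 12.165126*m^3 - 57.186522*m^2 - 202.71015*m - 76.20499)/(0.970299*m^6 + 5.439555*m^5 + 17.809605*m^4 + 34.903025*m^3 + 46.7727*m^2 + 37.518*m + 17.576)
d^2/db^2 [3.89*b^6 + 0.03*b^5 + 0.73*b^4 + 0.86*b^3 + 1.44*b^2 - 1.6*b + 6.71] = 116.7*b^4 + 0.6*b^3 + 8.76*b^2 + 5.16*b + 2.88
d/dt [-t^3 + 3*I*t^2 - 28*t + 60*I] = -3*t^2 + 6*I*t - 28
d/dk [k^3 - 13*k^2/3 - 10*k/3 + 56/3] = 3*k^2 - 26*k/3 - 10/3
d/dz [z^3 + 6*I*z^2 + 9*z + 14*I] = 3*z^2 + 12*I*z + 9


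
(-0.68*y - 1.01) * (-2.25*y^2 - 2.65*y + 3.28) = 1.53*y^3 + 4.0745*y^2 + 0.4461*y - 3.3128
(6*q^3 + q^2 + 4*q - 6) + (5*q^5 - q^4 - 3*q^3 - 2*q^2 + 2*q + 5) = 5*q^5 - q^4 + 3*q^3 - q^2 + 6*q - 1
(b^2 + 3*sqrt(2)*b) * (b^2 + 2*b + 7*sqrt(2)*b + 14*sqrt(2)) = b^4 + 2*b^3 + 10*sqrt(2)*b^3 + 20*sqrt(2)*b^2 + 42*b^2 + 84*b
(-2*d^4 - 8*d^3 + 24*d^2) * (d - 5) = -2*d^5 + 2*d^4 + 64*d^3 - 120*d^2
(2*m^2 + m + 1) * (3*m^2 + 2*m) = 6*m^4 + 7*m^3 + 5*m^2 + 2*m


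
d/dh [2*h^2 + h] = 4*h + 1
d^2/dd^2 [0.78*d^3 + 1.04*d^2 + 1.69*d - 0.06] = 4.68*d + 2.08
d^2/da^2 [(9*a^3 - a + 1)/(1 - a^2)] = 2*(-8*a^3 - 3*a^2 - 24*a - 1)/(a^6 - 3*a^4 + 3*a^2 - 1)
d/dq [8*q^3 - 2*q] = 24*q^2 - 2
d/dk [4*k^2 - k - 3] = 8*k - 1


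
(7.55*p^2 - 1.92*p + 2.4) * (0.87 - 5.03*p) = -37.9765*p^3 + 16.2261*p^2 - 13.7424*p + 2.088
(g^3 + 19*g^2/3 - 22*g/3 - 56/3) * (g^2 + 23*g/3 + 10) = g^5 + 14*g^4 + 461*g^3/9 - 104*g^2/9 - 1948*g/9 - 560/3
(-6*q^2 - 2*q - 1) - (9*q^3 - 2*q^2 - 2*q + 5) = -9*q^3 - 4*q^2 - 6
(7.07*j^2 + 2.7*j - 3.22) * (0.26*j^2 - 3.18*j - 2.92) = 1.8382*j^4 - 21.7806*j^3 - 30.0676*j^2 + 2.3556*j + 9.4024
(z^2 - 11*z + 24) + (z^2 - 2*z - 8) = 2*z^2 - 13*z + 16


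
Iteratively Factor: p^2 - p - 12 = (p - 4)*(p + 3)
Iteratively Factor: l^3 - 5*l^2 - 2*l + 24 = (l - 4)*(l^2 - l - 6) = (l - 4)*(l + 2)*(l - 3)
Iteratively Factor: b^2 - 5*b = (b)*(b - 5)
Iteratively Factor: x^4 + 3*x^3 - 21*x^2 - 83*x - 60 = (x + 3)*(x^3 - 21*x - 20) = (x + 1)*(x + 3)*(x^2 - x - 20) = (x - 5)*(x + 1)*(x + 3)*(x + 4)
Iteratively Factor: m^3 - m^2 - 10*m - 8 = (m + 2)*(m^2 - 3*m - 4) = (m - 4)*(m + 2)*(m + 1)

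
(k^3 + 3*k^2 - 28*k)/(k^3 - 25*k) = (k^2 + 3*k - 28)/(k^2 - 25)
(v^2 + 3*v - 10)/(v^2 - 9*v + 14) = (v + 5)/(v - 7)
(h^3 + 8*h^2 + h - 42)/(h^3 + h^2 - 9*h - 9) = (h^2 + 5*h - 14)/(h^2 - 2*h - 3)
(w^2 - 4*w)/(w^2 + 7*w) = (w - 4)/(w + 7)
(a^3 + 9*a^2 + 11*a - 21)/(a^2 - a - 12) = (a^2 + 6*a - 7)/(a - 4)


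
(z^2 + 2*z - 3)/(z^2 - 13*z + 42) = (z^2 + 2*z - 3)/(z^2 - 13*z + 42)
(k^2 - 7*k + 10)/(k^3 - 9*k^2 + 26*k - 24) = (k - 5)/(k^2 - 7*k + 12)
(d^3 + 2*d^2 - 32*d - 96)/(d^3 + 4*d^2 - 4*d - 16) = (d^2 - 2*d - 24)/(d^2 - 4)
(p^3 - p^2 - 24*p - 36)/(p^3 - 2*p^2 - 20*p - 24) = (p + 3)/(p + 2)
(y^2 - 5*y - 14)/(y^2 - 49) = (y + 2)/(y + 7)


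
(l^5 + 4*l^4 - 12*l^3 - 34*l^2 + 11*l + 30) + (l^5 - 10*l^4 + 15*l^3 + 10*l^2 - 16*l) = 2*l^5 - 6*l^4 + 3*l^3 - 24*l^2 - 5*l + 30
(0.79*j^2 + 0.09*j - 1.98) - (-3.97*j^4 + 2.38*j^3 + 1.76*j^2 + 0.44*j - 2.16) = 3.97*j^4 - 2.38*j^3 - 0.97*j^2 - 0.35*j + 0.18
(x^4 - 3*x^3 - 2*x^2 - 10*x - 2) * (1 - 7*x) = -7*x^5 + 22*x^4 + 11*x^3 + 68*x^2 + 4*x - 2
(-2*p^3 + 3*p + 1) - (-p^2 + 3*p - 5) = -2*p^3 + p^2 + 6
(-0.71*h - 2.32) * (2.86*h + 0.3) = -2.0306*h^2 - 6.8482*h - 0.696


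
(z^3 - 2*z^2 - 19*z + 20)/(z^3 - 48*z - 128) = (z^2 - 6*z + 5)/(z^2 - 4*z - 32)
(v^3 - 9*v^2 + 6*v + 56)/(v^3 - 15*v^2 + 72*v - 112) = (v + 2)/(v - 4)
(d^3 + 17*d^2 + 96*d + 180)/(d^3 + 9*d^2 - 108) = (d + 5)/(d - 3)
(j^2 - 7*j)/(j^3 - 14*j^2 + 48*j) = (j - 7)/(j^2 - 14*j + 48)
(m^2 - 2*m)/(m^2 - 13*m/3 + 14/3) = 3*m/(3*m - 7)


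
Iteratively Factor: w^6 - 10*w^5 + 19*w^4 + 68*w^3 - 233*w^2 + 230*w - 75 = (w + 3)*(w^5 - 13*w^4 + 58*w^3 - 106*w^2 + 85*w - 25) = (w - 1)*(w + 3)*(w^4 - 12*w^3 + 46*w^2 - 60*w + 25) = (w - 1)^2*(w + 3)*(w^3 - 11*w^2 + 35*w - 25) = (w - 5)*(w - 1)^2*(w + 3)*(w^2 - 6*w + 5) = (w - 5)*(w - 1)^3*(w + 3)*(w - 5)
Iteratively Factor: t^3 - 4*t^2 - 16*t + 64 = (t - 4)*(t^2 - 16) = (t - 4)*(t + 4)*(t - 4)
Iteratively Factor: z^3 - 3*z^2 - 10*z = (z + 2)*(z^2 - 5*z) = z*(z + 2)*(z - 5)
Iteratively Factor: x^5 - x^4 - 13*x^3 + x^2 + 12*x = (x - 1)*(x^4 - 13*x^2 - 12*x) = (x - 1)*(x + 3)*(x^3 - 3*x^2 - 4*x) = (x - 4)*(x - 1)*(x + 3)*(x^2 + x) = x*(x - 4)*(x - 1)*(x + 3)*(x + 1)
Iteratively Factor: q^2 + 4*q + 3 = (q + 3)*(q + 1)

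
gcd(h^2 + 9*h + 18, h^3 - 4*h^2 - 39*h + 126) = h + 6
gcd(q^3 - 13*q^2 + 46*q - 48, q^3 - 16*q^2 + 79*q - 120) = q^2 - 11*q + 24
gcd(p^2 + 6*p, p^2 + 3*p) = p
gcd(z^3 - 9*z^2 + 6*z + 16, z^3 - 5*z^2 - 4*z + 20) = z - 2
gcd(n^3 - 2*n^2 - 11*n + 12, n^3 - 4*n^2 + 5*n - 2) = n - 1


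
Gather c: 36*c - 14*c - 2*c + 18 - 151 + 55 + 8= 20*c - 70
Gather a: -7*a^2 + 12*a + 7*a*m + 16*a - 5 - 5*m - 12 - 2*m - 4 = -7*a^2 + a*(7*m + 28) - 7*m - 21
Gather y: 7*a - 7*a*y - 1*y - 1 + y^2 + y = -7*a*y + 7*a + y^2 - 1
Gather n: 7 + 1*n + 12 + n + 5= 2*n + 24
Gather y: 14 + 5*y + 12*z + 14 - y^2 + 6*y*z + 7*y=-y^2 + y*(6*z + 12) + 12*z + 28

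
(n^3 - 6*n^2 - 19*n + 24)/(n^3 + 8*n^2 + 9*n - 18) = (n - 8)/(n + 6)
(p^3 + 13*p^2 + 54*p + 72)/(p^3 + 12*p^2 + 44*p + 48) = (p + 3)/(p + 2)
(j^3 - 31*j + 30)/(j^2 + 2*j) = (j^3 - 31*j + 30)/(j*(j + 2))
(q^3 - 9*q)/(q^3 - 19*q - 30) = q*(q - 3)/(q^2 - 3*q - 10)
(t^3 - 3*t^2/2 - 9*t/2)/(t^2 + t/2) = (2*t^2 - 3*t - 9)/(2*t + 1)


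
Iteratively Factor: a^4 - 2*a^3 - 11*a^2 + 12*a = (a + 3)*(a^3 - 5*a^2 + 4*a) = (a - 1)*(a + 3)*(a^2 - 4*a) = (a - 4)*(a - 1)*(a + 3)*(a)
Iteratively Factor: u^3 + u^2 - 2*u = (u + 2)*(u^2 - u) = u*(u + 2)*(u - 1)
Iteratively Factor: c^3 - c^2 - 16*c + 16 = (c - 1)*(c^2 - 16) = (c - 4)*(c - 1)*(c + 4)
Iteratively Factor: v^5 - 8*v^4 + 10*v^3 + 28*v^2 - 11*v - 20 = (v + 1)*(v^4 - 9*v^3 + 19*v^2 + 9*v - 20) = (v - 5)*(v + 1)*(v^3 - 4*v^2 - v + 4) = (v - 5)*(v - 1)*(v + 1)*(v^2 - 3*v - 4) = (v - 5)*(v - 4)*(v - 1)*(v + 1)*(v + 1)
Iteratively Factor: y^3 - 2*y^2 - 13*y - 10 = (y - 5)*(y^2 + 3*y + 2) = (y - 5)*(y + 1)*(y + 2)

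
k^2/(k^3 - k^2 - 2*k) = k/(k^2 - k - 2)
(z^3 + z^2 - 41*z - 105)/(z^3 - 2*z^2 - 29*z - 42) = (z + 5)/(z + 2)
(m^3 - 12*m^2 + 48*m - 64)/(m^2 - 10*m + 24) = (m^2 - 8*m + 16)/(m - 6)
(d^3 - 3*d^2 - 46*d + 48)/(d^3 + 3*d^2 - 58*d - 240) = (d - 1)/(d + 5)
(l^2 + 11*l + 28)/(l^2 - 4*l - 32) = (l + 7)/(l - 8)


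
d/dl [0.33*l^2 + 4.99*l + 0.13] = 0.66*l + 4.99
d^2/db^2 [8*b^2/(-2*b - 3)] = -144/(8*b^3 + 36*b^2 + 54*b + 27)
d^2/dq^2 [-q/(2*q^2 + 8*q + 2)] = (-4*q*(q + 2)^2 + (3*q + 4)*(q^2 + 4*q + 1))/(q^2 + 4*q + 1)^3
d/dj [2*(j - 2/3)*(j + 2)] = 4*j + 8/3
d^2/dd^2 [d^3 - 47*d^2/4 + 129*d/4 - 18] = 6*d - 47/2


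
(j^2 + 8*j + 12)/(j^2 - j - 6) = (j + 6)/(j - 3)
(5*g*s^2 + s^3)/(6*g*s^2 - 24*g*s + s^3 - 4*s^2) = s*(5*g + s)/(6*g*s - 24*g + s^2 - 4*s)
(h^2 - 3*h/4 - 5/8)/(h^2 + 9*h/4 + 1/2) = (8*h^2 - 6*h - 5)/(2*(4*h^2 + 9*h + 2))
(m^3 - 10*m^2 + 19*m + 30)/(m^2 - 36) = (m^2 - 4*m - 5)/(m + 6)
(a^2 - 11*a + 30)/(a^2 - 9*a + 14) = (a^2 - 11*a + 30)/(a^2 - 9*a + 14)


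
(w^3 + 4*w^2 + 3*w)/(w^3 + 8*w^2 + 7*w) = (w + 3)/(w + 7)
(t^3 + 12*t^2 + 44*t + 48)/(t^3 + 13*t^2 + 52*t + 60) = (t + 4)/(t + 5)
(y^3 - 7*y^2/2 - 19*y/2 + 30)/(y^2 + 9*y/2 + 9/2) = (2*y^2 - 13*y + 20)/(2*y + 3)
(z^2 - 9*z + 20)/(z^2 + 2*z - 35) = (z - 4)/(z + 7)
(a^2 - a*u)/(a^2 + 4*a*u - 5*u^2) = a/(a + 5*u)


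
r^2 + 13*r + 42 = (r + 6)*(r + 7)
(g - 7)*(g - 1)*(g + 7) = g^3 - g^2 - 49*g + 49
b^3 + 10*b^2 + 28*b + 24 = (b + 2)^2*(b + 6)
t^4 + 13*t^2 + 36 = (t - 3*I)*(t - 2*I)*(t + 2*I)*(t + 3*I)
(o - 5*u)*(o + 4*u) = o^2 - o*u - 20*u^2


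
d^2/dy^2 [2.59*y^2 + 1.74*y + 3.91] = 5.18000000000000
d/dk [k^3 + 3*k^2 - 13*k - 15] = 3*k^2 + 6*k - 13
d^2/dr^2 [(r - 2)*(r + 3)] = 2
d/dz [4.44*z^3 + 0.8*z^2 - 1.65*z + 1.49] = 13.32*z^2 + 1.6*z - 1.65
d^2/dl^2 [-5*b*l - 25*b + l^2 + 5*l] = 2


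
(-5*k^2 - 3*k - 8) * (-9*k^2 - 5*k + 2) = 45*k^4 + 52*k^3 + 77*k^2 + 34*k - 16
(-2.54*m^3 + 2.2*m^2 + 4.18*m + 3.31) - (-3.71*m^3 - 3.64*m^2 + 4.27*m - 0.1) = 1.17*m^3 + 5.84*m^2 - 0.0899999999999999*m + 3.41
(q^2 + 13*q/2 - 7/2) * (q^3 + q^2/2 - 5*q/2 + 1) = q^5 + 7*q^4 - 11*q^3/4 - 17*q^2 + 61*q/4 - 7/2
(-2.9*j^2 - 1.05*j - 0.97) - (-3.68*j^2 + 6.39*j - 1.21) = 0.78*j^2 - 7.44*j + 0.24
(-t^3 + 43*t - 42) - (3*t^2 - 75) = -t^3 - 3*t^2 + 43*t + 33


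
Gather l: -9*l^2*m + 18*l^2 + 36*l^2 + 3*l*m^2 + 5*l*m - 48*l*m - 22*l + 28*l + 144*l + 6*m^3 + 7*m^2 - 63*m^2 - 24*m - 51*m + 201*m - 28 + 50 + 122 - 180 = l^2*(54 - 9*m) + l*(3*m^2 - 43*m + 150) + 6*m^3 - 56*m^2 + 126*m - 36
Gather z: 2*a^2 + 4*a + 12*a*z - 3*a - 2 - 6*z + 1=2*a^2 + a + z*(12*a - 6) - 1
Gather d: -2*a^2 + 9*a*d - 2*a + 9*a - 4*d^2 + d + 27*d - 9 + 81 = -2*a^2 + 7*a - 4*d^2 + d*(9*a + 28) + 72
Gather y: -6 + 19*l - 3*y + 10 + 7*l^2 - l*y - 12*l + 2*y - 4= 7*l^2 + 7*l + y*(-l - 1)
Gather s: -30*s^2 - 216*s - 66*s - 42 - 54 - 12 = -30*s^2 - 282*s - 108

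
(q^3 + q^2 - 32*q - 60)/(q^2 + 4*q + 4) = (q^2 - q - 30)/(q + 2)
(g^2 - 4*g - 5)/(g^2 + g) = (g - 5)/g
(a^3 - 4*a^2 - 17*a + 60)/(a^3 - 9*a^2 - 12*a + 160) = (a - 3)/(a - 8)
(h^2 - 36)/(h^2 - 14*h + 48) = (h + 6)/(h - 8)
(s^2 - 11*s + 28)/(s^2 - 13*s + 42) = (s - 4)/(s - 6)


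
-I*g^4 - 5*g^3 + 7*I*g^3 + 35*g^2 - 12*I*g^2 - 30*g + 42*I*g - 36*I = (g - 6)*(g - 1)*(g - 6*I)*(-I*g + 1)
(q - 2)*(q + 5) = q^2 + 3*q - 10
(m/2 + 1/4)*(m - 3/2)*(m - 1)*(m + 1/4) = m^4/2 - 7*m^3/8 - m^2/8 + 13*m/32 + 3/32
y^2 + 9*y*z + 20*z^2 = (y + 4*z)*(y + 5*z)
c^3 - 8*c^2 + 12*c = c*(c - 6)*(c - 2)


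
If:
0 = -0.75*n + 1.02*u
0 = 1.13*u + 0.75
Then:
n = -0.90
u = -0.66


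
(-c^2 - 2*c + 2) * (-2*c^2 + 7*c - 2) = 2*c^4 - 3*c^3 - 16*c^2 + 18*c - 4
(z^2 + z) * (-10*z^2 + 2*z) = -10*z^4 - 8*z^3 + 2*z^2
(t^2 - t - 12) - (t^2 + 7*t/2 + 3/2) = -9*t/2 - 27/2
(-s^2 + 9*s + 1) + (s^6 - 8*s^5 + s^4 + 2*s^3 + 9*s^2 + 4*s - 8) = s^6 - 8*s^5 + s^4 + 2*s^3 + 8*s^2 + 13*s - 7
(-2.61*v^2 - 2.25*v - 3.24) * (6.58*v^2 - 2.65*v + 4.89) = -17.1738*v^4 - 7.8885*v^3 - 28.1196*v^2 - 2.4165*v - 15.8436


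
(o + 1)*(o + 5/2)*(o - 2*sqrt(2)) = o^3 - 2*sqrt(2)*o^2 + 7*o^2/2 - 7*sqrt(2)*o + 5*o/2 - 5*sqrt(2)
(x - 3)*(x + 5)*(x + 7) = x^3 + 9*x^2 - x - 105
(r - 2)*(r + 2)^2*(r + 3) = r^4 + 5*r^3 + 2*r^2 - 20*r - 24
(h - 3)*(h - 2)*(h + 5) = h^3 - 19*h + 30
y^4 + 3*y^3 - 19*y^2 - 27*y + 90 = (y - 3)*(y - 2)*(y + 3)*(y + 5)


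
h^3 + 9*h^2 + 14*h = h*(h + 2)*(h + 7)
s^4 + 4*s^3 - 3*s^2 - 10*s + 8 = (s - 1)^2*(s + 2)*(s + 4)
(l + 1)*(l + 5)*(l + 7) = l^3 + 13*l^2 + 47*l + 35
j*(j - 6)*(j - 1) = j^3 - 7*j^2 + 6*j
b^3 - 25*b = b*(b - 5)*(b + 5)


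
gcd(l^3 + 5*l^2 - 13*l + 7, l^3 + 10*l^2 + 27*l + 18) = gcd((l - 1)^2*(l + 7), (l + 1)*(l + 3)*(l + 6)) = 1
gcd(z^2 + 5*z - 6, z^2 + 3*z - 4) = z - 1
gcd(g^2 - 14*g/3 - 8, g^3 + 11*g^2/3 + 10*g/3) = 1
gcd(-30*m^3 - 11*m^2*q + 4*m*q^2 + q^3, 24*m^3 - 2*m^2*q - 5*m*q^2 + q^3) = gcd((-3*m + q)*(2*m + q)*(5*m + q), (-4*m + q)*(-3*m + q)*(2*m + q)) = -6*m^2 - m*q + q^2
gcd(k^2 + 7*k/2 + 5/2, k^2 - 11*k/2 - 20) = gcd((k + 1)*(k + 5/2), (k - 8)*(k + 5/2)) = k + 5/2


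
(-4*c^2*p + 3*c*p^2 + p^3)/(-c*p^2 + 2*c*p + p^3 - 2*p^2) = (4*c + p)/(p - 2)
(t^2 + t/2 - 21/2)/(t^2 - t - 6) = (t + 7/2)/(t + 2)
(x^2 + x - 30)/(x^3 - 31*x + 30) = 1/(x - 1)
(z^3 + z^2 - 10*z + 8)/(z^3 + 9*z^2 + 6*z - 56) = (z - 1)/(z + 7)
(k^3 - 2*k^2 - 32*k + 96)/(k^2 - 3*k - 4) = (k^2 + 2*k - 24)/(k + 1)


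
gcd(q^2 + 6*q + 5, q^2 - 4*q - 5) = q + 1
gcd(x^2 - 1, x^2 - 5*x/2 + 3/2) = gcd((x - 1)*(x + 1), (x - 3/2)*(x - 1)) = x - 1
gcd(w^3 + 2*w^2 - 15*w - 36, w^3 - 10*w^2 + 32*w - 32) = w - 4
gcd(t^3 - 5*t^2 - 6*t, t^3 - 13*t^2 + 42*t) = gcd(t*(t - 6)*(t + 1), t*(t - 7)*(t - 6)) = t^2 - 6*t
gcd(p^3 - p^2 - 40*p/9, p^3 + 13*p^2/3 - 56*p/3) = p^2 - 8*p/3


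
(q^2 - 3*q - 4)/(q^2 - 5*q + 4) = (q + 1)/(q - 1)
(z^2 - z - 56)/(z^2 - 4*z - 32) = (z + 7)/(z + 4)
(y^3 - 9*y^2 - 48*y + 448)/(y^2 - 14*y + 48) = (y^2 - y - 56)/(y - 6)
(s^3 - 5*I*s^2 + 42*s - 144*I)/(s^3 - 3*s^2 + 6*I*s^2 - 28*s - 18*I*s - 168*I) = (s^2 - 11*I*s - 24)/(s^2 - 3*s - 28)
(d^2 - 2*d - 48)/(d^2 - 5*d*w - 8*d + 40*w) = (-d - 6)/(-d + 5*w)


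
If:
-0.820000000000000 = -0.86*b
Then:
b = 0.95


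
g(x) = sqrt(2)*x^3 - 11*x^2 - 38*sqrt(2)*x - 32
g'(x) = 3*sqrt(2)*x^2 - 22*x - 38*sqrt(2)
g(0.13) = -39.17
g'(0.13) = -56.53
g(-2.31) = 16.01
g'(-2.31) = 19.72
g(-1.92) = 20.62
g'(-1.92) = 4.14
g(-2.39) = 14.30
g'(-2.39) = 23.07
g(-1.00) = 9.33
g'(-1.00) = -27.50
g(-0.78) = 2.55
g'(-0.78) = -34.00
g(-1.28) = 15.80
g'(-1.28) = -18.63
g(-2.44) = 13.09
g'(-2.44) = 25.20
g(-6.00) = -411.03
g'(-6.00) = 230.99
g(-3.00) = -7.96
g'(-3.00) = 50.44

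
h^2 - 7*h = h*(h - 7)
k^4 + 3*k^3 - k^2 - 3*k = k*(k - 1)*(k + 1)*(k + 3)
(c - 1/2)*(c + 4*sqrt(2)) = c^2 - c/2 + 4*sqrt(2)*c - 2*sqrt(2)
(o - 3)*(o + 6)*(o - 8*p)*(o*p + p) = o^4*p - 8*o^3*p^2 + 4*o^3*p - 32*o^2*p^2 - 15*o^2*p + 120*o*p^2 - 18*o*p + 144*p^2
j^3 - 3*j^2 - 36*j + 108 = (j - 6)*(j - 3)*(j + 6)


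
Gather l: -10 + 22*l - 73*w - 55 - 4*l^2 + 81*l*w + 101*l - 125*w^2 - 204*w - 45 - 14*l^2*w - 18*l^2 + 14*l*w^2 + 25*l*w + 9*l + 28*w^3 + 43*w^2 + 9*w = l^2*(-14*w - 22) + l*(14*w^2 + 106*w + 132) + 28*w^3 - 82*w^2 - 268*w - 110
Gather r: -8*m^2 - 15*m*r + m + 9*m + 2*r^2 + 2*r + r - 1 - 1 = -8*m^2 + 10*m + 2*r^2 + r*(3 - 15*m) - 2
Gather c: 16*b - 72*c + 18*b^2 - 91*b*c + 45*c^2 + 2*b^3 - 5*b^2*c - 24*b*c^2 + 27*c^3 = 2*b^3 + 18*b^2 + 16*b + 27*c^3 + c^2*(45 - 24*b) + c*(-5*b^2 - 91*b - 72)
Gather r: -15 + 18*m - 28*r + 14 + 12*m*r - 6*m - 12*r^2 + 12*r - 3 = 12*m - 12*r^2 + r*(12*m - 16) - 4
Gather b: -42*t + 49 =49 - 42*t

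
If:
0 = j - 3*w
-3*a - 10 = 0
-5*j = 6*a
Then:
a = -10/3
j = 4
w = 4/3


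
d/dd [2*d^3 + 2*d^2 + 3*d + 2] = 6*d^2 + 4*d + 3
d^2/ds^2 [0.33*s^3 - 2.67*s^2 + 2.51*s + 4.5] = 1.98*s - 5.34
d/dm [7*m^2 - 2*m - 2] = 14*m - 2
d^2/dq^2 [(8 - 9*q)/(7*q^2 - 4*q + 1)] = 2*(-4*(7*q - 2)^2*(9*q - 8) + (189*q - 92)*(7*q^2 - 4*q + 1))/(7*q^2 - 4*q + 1)^3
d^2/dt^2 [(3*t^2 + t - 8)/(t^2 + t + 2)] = 4*(-t^3 - 21*t^2 - 15*t + 9)/(t^6 + 3*t^5 + 9*t^4 + 13*t^3 + 18*t^2 + 12*t + 8)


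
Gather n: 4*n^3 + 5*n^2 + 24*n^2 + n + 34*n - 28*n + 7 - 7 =4*n^3 + 29*n^2 + 7*n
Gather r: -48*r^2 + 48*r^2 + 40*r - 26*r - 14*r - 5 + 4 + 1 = 0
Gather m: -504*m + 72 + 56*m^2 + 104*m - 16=56*m^2 - 400*m + 56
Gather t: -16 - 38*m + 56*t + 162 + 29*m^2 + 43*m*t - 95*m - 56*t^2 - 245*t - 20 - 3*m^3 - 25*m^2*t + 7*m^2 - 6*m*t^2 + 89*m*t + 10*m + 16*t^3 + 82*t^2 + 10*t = -3*m^3 + 36*m^2 - 123*m + 16*t^3 + t^2*(26 - 6*m) + t*(-25*m^2 + 132*m - 179) + 126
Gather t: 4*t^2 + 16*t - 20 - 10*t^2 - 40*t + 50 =-6*t^2 - 24*t + 30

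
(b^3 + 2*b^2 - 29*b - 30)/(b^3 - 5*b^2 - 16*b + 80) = (b^2 + 7*b + 6)/(b^2 - 16)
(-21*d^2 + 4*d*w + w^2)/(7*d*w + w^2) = (-3*d + w)/w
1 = 1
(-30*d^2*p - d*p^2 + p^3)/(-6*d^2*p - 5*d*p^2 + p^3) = (5*d + p)/(d + p)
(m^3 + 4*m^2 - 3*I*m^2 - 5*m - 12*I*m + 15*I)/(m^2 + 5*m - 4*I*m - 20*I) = (m^2 - m*(1 + 3*I) + 3*I)/(m - 4*I)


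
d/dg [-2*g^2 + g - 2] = 1 - 4*g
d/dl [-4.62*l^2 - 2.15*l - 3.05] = -9.24*l - 2.15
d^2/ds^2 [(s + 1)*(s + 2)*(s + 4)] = 6*s + 14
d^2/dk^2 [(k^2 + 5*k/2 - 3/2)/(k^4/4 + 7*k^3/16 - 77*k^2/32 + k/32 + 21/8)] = 32*(384*k^8 + 2592*k^7 + 4184*k^6 - 11436*k^5 - 19398*k^4 + 5489*k^3 - 37863*k^2 + 108297*k - 5715)/(512*k^12 + 2688*k^11 - 10080*k^10 - 48808*k^9 + 113820*k^8 + 302358*k^7 - 724049*k^6 - 521451*k^5 + 1670277*k^4 + 257545*k^3 - 1629684*k^2 + 21168*k + 592704)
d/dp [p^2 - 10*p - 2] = 2*p - 10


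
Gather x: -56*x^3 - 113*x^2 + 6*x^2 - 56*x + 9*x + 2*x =-56*x^3 - 107*x^2 - 45*x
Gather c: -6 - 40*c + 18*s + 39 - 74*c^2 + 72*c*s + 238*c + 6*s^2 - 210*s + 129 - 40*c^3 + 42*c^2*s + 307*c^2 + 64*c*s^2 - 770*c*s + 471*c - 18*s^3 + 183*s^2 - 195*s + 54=-40*c^3 + c^2*(42*s + 233) + c*(64*s^2 - 698*s + 669) - 18*s^3 + 189*s^2 - 387*s + 216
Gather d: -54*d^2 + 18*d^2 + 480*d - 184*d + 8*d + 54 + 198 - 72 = -36*d^2 + 304*d + 180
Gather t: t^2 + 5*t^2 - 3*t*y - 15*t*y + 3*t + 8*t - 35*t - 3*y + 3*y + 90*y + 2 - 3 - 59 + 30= 6*t^2 + t*(-18*y - 24) + 90*y - 30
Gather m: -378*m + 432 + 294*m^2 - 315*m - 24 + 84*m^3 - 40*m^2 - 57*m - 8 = 84*m^3 + 254*m^2 - 750*m + 400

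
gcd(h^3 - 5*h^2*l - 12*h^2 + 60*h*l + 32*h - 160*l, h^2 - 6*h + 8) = h - 4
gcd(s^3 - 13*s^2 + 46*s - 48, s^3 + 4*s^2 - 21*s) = s - 3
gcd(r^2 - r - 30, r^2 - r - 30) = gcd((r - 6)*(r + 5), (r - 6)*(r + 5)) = r^2 - r - 30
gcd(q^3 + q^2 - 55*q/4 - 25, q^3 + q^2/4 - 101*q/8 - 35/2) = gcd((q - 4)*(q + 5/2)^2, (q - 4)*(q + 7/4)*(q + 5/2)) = q^2 - 3*q/2 - 10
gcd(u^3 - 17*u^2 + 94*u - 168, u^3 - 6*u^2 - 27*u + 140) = u^2 - 11*u + 28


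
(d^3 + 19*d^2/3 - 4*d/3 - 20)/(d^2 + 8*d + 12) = d - 5/3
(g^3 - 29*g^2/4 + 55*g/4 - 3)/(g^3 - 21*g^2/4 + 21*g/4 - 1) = (g - 3)/(g - 1)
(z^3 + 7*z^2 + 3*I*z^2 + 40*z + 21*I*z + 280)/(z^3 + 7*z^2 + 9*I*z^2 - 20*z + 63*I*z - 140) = (z^2 + 3*I*z + 40)/(z^2 + 9*I*z - 20)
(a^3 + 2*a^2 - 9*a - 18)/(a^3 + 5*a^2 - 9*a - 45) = (a + 2)/(a + 5)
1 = 1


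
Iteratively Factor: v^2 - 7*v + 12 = (v - 3)*(v - 4)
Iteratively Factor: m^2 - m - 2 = (m + 1)*(m - 2)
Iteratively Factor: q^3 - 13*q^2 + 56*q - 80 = (q - 4)*(q^2 - 9*q + 20) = (q - 5)*(q - 4)*(q - 4)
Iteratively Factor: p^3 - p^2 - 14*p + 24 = (p + 4)*(p^2 - 5*p + 6) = (p - 3)*(p + 4)*(p - 2)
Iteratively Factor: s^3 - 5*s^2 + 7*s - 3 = (s - 3)*(s^2 - 2*s + 1) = (s - 3)*(s - 1)*(s - 1)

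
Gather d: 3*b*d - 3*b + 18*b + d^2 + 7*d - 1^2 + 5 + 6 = 15*b + d^2 + d*(3*b + 7) + 10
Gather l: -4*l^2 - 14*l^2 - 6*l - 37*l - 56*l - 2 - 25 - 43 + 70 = -18*l^2 - 99*l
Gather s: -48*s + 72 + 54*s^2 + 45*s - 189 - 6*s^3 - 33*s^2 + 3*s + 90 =-6*s^3 + 21*s^2 - 27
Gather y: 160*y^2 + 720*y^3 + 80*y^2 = 720*y^3 + 240*y^2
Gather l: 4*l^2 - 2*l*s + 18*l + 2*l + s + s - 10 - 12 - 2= 4*l^2 + l*(20 - 2*s) + 2*s - 24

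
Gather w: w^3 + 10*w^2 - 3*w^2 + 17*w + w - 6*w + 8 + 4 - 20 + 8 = w^3 + 7*w^2 + 12*w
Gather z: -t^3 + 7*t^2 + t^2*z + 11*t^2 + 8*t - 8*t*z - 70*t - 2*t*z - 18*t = -t^3 + 18*t^2 - 80*t + z*(t^2 - 10*t)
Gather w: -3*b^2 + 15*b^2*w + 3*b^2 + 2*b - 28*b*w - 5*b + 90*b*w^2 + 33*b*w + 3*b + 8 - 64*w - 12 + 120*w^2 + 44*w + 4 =w^2*(90*b + 120) + w*(15*b^2 + 5*b - 20)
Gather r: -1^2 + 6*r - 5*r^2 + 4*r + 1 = -5*r^2 + 10*r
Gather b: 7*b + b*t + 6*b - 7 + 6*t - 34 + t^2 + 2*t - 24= b*(t + 13) + t^2 + 8*t - 65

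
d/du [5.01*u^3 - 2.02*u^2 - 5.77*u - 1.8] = 15.03*u^2 - 4.04*u - 5.77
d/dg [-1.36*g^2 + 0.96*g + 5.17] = 0.96 - 2.72*g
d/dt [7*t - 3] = 7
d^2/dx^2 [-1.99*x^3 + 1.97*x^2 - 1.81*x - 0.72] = 3.94 - 11.94*x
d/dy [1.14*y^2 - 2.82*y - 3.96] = 2.28*y - 2.82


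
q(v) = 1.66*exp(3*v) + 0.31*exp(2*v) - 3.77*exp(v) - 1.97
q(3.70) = 110196.82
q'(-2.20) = -0.40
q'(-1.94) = -0.51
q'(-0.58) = -1.04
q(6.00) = 109044479.86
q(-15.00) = -1.97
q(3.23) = 26918.54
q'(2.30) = 4965.61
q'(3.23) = 80754.03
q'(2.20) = 3677.25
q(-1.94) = -2.50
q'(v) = 4.98*exp(3*v) + 0.62*exp(2*v) - 3.77*exp(v)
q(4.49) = 1177169.96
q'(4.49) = 3529725.56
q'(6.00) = 327086033.35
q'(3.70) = 330394.20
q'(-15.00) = 0.00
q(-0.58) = -3.69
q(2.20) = 1209.51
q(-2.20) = -2.38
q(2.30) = 1638.44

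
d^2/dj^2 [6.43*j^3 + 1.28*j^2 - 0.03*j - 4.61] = 38.58*j + 2.56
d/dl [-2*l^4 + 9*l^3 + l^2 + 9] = l*(-8*l^2 + 27*l + 2)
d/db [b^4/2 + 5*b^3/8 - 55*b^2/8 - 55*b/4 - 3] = 2*b^3 + 15*b^2/8 - 55*b/4 - 55/4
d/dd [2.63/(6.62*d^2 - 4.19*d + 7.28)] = (11.0197 - 34.8212*d)/(6.62*d^2 - 4.19*d + 7.28)^2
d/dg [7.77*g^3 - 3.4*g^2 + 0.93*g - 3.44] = 23.31*g^2 - 6.8*g + 0.93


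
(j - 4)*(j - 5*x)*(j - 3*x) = j^3 - 8*j^2*x - 4*j^2 + 15*j*x^2 + 32*j*x - 60*x^2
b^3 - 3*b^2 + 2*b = b*(b - 2)*(b - 1)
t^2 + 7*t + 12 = (t + 3)*(t + 4)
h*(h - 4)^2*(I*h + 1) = I*h^4 + h^3 - 8*I*h^3 - 8*h^2 + 16*I*h^2 + 16*h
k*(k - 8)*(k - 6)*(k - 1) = k^4 - 15*k^3 + 62*k^2 - 48*k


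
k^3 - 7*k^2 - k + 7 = (k - 7)*(k - 1)*(k + 1)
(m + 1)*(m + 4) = m^2 + 5*m + 4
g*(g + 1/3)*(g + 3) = g^3 + 10*g^2/3 + g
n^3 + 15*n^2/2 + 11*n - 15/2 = (n - 1/2)*(n + 3)*(n + 5)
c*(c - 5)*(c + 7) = c^3 + 2*c^2 - 35*c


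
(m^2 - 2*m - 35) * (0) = 0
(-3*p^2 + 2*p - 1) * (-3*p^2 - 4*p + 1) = 9*p^4 + 6*p^3 - 8*p^2 + 6*p - 1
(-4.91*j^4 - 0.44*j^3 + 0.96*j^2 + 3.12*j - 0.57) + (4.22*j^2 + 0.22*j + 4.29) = -4.91*j^4 - 0.44*j^3 + 5.18*j^2 + 3.34*j + 3.72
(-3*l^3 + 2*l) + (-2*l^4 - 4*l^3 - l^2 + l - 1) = -2*l^4 - 7*l^3 - l^2 + 3*l - 1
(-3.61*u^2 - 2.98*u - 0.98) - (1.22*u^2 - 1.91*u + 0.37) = -4.83*u^2 - 1.07*u - 1.35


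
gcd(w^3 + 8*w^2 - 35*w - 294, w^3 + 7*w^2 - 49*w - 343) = w^2 + 14*w + 49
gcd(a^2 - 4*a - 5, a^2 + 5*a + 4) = a + 1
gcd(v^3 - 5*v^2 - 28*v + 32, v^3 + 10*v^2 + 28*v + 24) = 1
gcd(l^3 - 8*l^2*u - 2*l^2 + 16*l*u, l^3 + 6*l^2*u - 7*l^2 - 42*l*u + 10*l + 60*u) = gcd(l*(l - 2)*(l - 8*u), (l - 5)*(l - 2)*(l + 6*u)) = l - 2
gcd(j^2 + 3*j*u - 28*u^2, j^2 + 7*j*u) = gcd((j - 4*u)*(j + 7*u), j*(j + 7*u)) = j + 7*u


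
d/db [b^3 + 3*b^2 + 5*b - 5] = 3*b^2 + 6*b + 5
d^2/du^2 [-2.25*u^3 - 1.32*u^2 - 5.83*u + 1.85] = -13.5*u - 2.64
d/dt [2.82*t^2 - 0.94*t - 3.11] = 5.64*t - 0.94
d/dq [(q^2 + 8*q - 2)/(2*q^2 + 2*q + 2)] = (-7*q^2 + 6*q + 10)/(2*(q^4 + 2*q^3 + 3*q^2 + 2*q + 1))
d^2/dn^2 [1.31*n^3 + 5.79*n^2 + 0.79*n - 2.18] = 7.86*n + 11.58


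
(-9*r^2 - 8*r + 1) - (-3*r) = -9*r^2 - 5*r + 1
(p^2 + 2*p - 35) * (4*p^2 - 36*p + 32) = 4*p^4 - 28*p^3 - 180*p^2 + 1324*p - 1120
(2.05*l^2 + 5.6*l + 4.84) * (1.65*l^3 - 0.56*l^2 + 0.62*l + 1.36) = 3.3825*l^5 + 8.092*l^4 + 6.121*l^3 + 3.5496*l^2 + 10.6168*l + 6.5824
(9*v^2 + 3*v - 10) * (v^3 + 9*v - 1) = 9*v^5 + 3*v^4 + 71*v^3 + 18*v^2 - 93*v + 10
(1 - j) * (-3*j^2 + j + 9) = 3*j^3 - 4*j^2 - 8*j + 9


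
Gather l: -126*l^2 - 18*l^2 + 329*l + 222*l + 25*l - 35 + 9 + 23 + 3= -144*l^2 + 576*l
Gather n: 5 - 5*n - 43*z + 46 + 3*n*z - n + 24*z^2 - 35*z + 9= n*(3*z - 6) + 24*z^2 - 78*z + 60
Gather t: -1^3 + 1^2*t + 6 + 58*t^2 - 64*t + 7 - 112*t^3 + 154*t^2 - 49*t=-112*t^3 + 212*t^2 - 112*t + 12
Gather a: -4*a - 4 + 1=-4*a - 3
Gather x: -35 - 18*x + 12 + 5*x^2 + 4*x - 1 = 5*x^2 - 14*x - 24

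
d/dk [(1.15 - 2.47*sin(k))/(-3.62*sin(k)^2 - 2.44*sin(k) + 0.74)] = (-8.9414*sin(k)^2 + 8.326*sin(k) + 0.9782)*cos(k)/(13.1044*sin(k)^4 + 17.6656*sin(k)^3 + 0.596*sin(k)^2 - 3.6112*sin(k) + 0.5476)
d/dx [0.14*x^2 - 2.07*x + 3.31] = 0.28*x - 2.07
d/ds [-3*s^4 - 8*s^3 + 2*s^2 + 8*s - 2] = -12*s^3 - 24*s^2 + 4*s + 8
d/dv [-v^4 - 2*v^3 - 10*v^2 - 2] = 2*v*(-2*v^2 - 3*v - 10)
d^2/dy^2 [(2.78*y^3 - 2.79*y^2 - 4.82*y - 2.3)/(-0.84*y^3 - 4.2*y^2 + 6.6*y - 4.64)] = (23.552928*y^6 - 72.067968*y^5 + 344.334816*y^4 + 221.921184*y^3 + 126.066816*y^2 - 1359.029568*y + 526.081728)/(0.592704*y^9 + 8.89056*y^8 + 30.48192*y^7 - 55.798848*y^6 - 141.28128*y^5 + 640.05984*y^4 - 1004.966208*y^3 + 877.62816*y^2 - 426.28608*y + 99.897344)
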